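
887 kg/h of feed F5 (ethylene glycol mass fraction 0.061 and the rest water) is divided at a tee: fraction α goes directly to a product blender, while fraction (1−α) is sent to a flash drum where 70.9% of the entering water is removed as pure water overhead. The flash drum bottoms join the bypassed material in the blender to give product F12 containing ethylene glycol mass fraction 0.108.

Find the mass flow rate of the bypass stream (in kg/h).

All 887×0.061 = 54.107 kg/h of ethylene glycol reaches F12, so F12 = 54.107/0.108 = 500.99 kg/h and vapour = 386.01 kg/h.
The evaporator receives (1−α)·887 of feed at 0.939 water and removes 0.709 of that water:
0.709×0.939×(1−α)×887 = 386.01
(1−α) = 386.01/590.52 = 0.6537;  α = 0.3463.
Bypass flow = 0.3463×887 = 307.19 kg/h.

307.2 kg/h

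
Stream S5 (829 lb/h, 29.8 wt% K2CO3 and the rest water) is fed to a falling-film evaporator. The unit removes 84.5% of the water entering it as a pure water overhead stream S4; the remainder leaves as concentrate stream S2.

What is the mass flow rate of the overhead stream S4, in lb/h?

water entering = 829×0.702 = 581.96 lb/h; overhead removed = 0.845×581.96 = 491.75 lb/h.

491.8 lb/h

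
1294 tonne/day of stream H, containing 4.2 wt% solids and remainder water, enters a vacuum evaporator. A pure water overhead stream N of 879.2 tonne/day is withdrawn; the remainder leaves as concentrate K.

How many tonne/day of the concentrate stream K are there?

Concentrate = 1294 − 879.2 = 414.8 tonne/day.

414.8 tonne/day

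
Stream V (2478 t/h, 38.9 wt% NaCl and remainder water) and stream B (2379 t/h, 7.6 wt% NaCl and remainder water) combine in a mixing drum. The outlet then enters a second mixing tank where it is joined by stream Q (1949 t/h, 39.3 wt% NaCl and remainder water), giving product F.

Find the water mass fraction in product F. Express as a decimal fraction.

0.7193

Overall, product flow = 6806 t/h.
water in = 2478×0.611 + 2379×0.924 + 1949×0.607 = 4895.3 t/h.
water fraction in F = 0.7193.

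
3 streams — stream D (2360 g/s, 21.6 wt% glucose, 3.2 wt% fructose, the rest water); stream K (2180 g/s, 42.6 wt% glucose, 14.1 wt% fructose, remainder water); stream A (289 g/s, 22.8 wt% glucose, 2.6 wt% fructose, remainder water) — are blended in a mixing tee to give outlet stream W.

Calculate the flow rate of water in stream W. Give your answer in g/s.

water out = water in = 2360×0.752 + 2180×0.433 + 289×0.746 = 2934.3 g/s.

2934 g/s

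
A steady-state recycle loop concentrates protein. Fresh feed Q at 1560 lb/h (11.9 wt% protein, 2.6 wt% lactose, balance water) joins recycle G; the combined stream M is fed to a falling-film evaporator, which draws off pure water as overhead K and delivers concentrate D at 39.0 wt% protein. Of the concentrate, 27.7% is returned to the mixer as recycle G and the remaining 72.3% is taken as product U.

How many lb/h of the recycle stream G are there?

Overall protein balance (none leaves overhead): protein in fresh feed = protein in product, i.e. 1560×0.119 = (1−0.277)·D·0.390.
D = 185.64/(0.390×0.723) = 658.37 lb/h.
Recycle G = 0.277×658.37 = 182.37 lb/h.

182.4 lb/h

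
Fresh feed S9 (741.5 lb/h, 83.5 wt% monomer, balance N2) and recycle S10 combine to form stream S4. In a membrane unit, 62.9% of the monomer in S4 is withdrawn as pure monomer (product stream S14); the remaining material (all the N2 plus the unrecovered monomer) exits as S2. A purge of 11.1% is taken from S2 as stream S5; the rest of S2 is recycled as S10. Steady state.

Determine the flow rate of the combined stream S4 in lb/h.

2026 lb/h

N2 enters only via S9 and leaves only via the purge: 741.5×0.165 = 0.111×(N2 in S2), and the membrane unit passes all N2, so N2 in S4 = N2 in S2 = 1102.2 lb/h.
monomer in S4: m_A = 741.5×0.835 + (1−0.111)·(1−0.629)·m_A, so m_A = 619.15/0.6702 = 923.86 lb/h.
S4 = 923.86 + 1102.2 = 2026.1 lb/h.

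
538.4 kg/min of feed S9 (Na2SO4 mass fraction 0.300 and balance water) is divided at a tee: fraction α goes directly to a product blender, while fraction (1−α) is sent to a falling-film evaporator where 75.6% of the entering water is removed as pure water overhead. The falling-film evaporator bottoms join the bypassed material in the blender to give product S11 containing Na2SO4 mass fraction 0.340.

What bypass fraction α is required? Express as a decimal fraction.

All 538.4×0.300 = 161.52 kg/min of Na2SO4 reaches S11, so S11 = 161.52/0.340 = 475.06 kg/min and vapour = 63.341 kg/min.
The evaporator receives (1−α)·538.4 of feed at 0.700 water and removes 0.756 of that water:
0.756×0.700×(1−α)×538.4 = 63.341
(1−α) = 63.341/284.92 = 0.2223;  α = 0.7777.

0.778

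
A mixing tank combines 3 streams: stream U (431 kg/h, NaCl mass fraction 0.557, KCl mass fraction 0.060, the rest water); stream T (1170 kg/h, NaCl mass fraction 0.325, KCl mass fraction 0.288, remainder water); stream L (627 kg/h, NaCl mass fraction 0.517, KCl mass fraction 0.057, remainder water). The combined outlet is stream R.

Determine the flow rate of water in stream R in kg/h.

885 kg/h

water out = water in = 431×0.383 + 1170×0.387 + 627×0.426 = 884.97 kg/h.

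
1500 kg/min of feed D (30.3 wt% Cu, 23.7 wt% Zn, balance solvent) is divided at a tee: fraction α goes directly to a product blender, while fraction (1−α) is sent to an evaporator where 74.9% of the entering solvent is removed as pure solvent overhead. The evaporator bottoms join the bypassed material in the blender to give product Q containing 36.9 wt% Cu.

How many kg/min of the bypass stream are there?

All 1500×0.303 = 454.5 kg/min of Cu reaches Q, so Q = 454.5/0.369 = 1231.7 kg/min and vapour = 268.29 kg/min.
The evaporator receives (1−α)·1500 of feed at 0.460 solvent and removes 0.749 of that solvent:
0.749×0.460×(1−α)×1500 = 268.29
(1−α) = 268.29/516.81 = 0.5191;  α = 0.4809.
Bypass flow = 0.4809×1500 = 721.3 kg/min.

721.3 kg/min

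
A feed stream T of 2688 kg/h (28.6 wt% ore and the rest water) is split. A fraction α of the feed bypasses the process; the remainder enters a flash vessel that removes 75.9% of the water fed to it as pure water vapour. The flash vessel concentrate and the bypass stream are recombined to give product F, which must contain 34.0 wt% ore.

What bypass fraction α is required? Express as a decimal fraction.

All 2688×0.286 = 768.77 kg/h of ore reaches F, so F = 768.77/0.340 = 2261.1 kg/h and vapour = 426.92 kg/h.
The evaporator receives (1−α)·2688 of feed at 0.714 water and removes 0.759 of that water:
0.759×0.714×(1−α)×2688 = 426.92
(1−α) = 426.92/1456.7 = 0.2931;  α = 0.7069.

0.707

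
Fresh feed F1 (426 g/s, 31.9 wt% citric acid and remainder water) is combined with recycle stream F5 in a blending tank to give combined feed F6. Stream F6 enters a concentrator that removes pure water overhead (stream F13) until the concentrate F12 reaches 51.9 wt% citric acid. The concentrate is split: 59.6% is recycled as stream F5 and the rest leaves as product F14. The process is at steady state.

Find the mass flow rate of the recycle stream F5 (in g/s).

Overall citric acid balance (none leaves overhead): citric acid in fresh feed = citric acid in product, i.e. 426×0.319 = (1−0.596)·F12·0.519.
F12 = 135.89/(0.519×0.404) = 648.11 g/s.
Recycle F5 = 0.596×648.11 = 386.28 g/s.

386.3 g/s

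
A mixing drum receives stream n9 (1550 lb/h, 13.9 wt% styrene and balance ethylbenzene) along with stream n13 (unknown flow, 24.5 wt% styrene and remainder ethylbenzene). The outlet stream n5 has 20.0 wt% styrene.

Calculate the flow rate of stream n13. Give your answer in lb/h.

Let n13 be the unknown flow. Total out = 1550 + n13.
styrene balance: 215.45 + 0.245·n13 = 0.200·(1550 + n13)
(0.245 − 0.200)·n13 = 0.200×1550 − 215.45 = 94.55
n13 = 94.55 / 0.045 = 2101.1 lb/h

2101 lb/h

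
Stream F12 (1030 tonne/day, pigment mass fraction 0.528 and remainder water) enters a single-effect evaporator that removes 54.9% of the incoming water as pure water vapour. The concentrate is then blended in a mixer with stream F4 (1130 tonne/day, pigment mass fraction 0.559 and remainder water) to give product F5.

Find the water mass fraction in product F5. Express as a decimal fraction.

Vapour removed = 0.549×0.472×1030 = 266.9 tonne/day; concentrate = 763.1 tonne/day.
water reaching the mixer = 219.26 (from concentrate) + 1130×0.441 = 717.59 tonne/day.
Product flow = 763.1 + 1130 = 1893.1 tonne/day; water fraction = 0.379.

0.379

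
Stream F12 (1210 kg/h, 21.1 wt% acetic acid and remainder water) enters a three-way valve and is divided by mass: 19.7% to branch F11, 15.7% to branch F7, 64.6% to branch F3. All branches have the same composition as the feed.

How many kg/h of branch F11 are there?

Branch F11 flow = 0.197×1210 = 238.37 kg/h.

238.4 kg/h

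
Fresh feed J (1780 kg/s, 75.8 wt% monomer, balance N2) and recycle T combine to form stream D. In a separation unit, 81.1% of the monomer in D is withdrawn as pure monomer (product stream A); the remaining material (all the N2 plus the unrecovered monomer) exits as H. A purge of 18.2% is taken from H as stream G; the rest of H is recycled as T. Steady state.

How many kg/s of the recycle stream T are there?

N2 enters only via J and leaves only via the purge: 1780×0.242 = 0.182×(N2 in H), and the separation unit passes all N2, so N2 in D = N2 in H = 2366.8 kg/s.
monomer in D: m_A = 1780×0.758 + (1−0.182)·(1−0.811)·m_A, so m_A = 1349.2/0.8454 = 1596 kg/s.
H = (1−0.811)×1596 + 2366.8 = 2668.5 kg/s.
Recycle T = (1−0.182)×2668.5 = 2182.8 kg/s.

2183 kg/s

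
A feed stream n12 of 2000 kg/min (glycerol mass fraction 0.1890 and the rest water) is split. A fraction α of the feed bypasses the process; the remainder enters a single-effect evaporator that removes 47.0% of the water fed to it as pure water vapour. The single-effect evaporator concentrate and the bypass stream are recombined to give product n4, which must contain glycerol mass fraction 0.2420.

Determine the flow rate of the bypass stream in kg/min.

All 2000×0.189 = 378 kg/min of glycerol reaches n4, so n4 = 378/0.242 = 1562 kg/min and vapour = 438.02 kg/min.
The evaporator receives (1−α)·2000 of feed at 0.811 water and removes 0.470 of that water:
0.470×0.811×(1−α)×2000 = 438.02
(1−α) = 438.02/762.34 = 0.5746;  α = 0.4254.
Bypass flow = 0.4254×2000 = 850.86 kg/min.

850.9 kg/min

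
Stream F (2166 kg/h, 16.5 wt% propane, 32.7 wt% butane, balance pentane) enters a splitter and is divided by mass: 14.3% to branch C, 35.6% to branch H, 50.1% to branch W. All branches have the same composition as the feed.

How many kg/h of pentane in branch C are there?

Branch C total = 0.143×2166 = 309.74 kg/h.
pentane in C = 0.508×309.74 = 157.35 kg/h.

157.3 kg/h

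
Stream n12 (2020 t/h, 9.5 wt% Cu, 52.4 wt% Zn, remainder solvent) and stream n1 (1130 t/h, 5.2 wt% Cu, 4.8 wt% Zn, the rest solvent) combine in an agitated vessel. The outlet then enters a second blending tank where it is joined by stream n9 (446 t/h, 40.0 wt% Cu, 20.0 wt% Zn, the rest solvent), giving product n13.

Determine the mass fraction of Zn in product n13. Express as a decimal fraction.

Overall, product flow = 3596 t/h.
Zn in = 2020×0.524 + 1130×0.048 + 446×0.200 = 1201.9 t/h.
Zn fraction in n13 = 0.3342.

0.3342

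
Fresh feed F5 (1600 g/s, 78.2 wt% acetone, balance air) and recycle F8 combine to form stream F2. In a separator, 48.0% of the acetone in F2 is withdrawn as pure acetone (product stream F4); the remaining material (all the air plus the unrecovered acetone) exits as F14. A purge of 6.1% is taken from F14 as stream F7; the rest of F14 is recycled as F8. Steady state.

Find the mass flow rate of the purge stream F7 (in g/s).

air enters only via F5 and leaves only via the purge: 1600×0.218 = 0.061×(air in F14), and the separator passes all air, so air in F2 = air in F14 = 5718 g/s.
acetone in F2: m_A = 1600×0.782 + (1−0.061)·(1−0.480)·m_A, so m_A = 1251.2/0.5117 = 2445.1 g/s.
F14 = (1−0.480)×2445.1 + 5718 = 6989.5 g/s.
Purge F7 = 0.061×6989.5 = 426.36 g/s.

426.4 g/s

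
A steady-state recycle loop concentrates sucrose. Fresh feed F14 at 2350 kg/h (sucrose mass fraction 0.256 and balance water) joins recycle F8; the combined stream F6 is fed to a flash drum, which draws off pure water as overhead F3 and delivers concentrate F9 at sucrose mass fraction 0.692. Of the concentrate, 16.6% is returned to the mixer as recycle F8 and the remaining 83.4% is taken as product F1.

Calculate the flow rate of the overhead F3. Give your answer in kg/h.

1481 kg/h

Overall sucrose balance (none leaves overhead): sucrose in fresh feed = sucrose in product, i.e. 2350×0.256 = (1−0.166)·F9·0.692.
F9 = 601.6/(0.692×0.834) = 1042.4 kg/h.
Recycle F8 = 0.166×1042.4 = 173.04 kg/h.
Combined feed F6 = 2350 + 173.04 = 2523 kg/h.
Overhead F3 = F6 − F9 = 2523 − 1042.4 = 1480.6 kg/h.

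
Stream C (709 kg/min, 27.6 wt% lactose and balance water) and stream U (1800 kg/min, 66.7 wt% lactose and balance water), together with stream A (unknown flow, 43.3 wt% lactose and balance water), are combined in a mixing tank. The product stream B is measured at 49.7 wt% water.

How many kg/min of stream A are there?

1918 kg/min

Let A be the unknown flow. Total out = 2509 + A.
water balance: 1112.7 + 0.567·A = 0.497·(2509 + A)
(0.567 − 0.497)·A = 0.497×2509 − 1112.7 = 134.26
A = 134.26 / 0.070 = 1918 kg/min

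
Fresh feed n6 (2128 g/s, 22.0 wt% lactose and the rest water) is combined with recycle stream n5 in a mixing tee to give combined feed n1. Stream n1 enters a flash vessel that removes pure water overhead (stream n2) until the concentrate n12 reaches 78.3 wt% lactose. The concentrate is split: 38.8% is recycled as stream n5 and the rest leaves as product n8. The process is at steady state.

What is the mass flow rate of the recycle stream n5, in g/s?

379.1 g/s

Overall lactose balance (none leaves overhead): lactose in fresh feed = lactose in product, i.e. 2128×0.220 = (1−0.388)·n12·0.783.
n12 = 468.16/(0.783×0.612) = 976.97 g/s.
Recycle n5 = 0.388×976.97 = 379.06 g/s.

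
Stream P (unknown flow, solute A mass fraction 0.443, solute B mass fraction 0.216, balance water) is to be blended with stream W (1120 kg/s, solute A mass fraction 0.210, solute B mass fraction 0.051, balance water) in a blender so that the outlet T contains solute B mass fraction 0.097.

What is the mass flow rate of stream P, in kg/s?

Let P be the unknown flow. Total out = 1120 + P.
solute B balance: 57.12 + 0.216·P = 0.097·(1120 + P)
(0.216 − 0.097)·P = 0.097×1120 − 57.12 = 51.52
P = 51.52 / 0.119 = 432.94 kg/s

432.9 kg/s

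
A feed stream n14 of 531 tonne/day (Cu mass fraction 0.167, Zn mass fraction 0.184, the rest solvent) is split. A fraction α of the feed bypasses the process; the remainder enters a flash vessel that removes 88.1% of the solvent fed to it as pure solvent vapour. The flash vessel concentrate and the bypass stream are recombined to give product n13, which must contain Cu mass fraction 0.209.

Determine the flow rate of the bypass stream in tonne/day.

All 531×0.167 = 88.677 tonne/day of Cu reaches n13, so n13 = 88.677/0.209 = 424.29 tonne/day and vapour = 106.71 tonne/day.
The evaporator receives (1−α)·531 of feed at 0.649 solvent and removes 0.881 of that solvent:
0.881×0.649×(1−α)×531 = 106.71
(1−α) = 106.71/303.61 = 0.3515;  α = 0.6485.
Bypass flow = 0.6485×531 = 344.37 tonne/day.

344.4 tonne/day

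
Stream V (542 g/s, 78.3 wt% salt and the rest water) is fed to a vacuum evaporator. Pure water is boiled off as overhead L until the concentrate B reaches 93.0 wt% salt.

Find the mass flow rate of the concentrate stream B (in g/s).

salt is conserved: 542×0.783 = 424.39 g/s all reports to the concentrate.
Concentrate = 424.39/(target fraction) = 456.33 g/s.

456.3 g/s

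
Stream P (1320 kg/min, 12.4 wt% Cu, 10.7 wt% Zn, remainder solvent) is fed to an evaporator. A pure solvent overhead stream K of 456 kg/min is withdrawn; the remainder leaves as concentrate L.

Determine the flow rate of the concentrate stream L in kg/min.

Concentrate = 1320 − 456 = 864 kg/min.

864 kg/min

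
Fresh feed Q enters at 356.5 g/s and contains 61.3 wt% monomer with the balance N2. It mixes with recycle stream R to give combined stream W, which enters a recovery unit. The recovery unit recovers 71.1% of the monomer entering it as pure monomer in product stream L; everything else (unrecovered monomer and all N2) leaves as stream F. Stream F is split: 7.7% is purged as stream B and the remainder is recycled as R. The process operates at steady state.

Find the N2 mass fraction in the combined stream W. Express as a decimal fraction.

N2 enters only via Q and leaves only via the purge: 356.5×0.387 = 0.077×(N2 in F), and the recovery unit passes all N2, so N2 in W = N2 in F = 1791.8 g/s.
monomer in W: m_A = 356.5×0.613 + (1−0.077)·(1−0.711)·m_A, so m_A = 218.53/0.7333 = 298.03 g/s.
W = 298.03 + 1791.8 = 2089.8 g/s.
N2 fraction in W = 1791.8/2089.8 = 0.857.

0.857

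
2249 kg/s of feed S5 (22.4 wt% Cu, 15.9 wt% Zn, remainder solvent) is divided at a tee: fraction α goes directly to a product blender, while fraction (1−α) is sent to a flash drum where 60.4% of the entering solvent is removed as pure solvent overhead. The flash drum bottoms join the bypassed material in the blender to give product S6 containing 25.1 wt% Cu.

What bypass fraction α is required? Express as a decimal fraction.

0.711

All 2249×0.224 = 503.78 kg/s of Cu reaches S6, so S6 = 503.78/0.251 = 2007.1 kg/s and vapour = 241.92 kg/s.
The evaporator receives (1−α)·2249 of feed at 0.617 solvent and removes 0.604 of that solvent:
0.604×0.617×(1−α)×2249 = 241.92
(1−α) = 241.92/838.13 = 0.2886;  α = 0.7114.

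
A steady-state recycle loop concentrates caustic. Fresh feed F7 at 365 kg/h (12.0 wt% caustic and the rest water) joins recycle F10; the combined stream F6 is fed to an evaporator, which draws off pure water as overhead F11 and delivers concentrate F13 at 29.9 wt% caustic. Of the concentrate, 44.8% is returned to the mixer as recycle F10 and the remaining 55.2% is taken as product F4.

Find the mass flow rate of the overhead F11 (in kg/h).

Overall caustic balance (none leaves overhead): caustic in fresh feed = caustic in product, i.e. 365×0.120 = (1−0.448)·F13·0.299.
F13 = 43.8/(0.299×0.552) = 265.38 kg/h.
Recycle F10 = 0.448×265.38 = 118.89 kg/h.
Combined feed F6 = 365 + 118.89 = 483.89 kg/h.
Overhead F11 = F6 − F13 = 483.89 − 265.38 = 218.51 kg/h.

218.5 kg/h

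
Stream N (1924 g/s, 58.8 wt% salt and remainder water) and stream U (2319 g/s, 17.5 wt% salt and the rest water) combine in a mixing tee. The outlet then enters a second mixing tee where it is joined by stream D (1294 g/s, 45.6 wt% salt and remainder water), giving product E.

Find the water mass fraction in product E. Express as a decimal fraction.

0.6158

Overall, product flow = 5537 g/s.
water in = 1924×0.412 + 2319×0.825 + 1294×0.544 = 3409.8 g/s.
water fraction in E = 0.6158.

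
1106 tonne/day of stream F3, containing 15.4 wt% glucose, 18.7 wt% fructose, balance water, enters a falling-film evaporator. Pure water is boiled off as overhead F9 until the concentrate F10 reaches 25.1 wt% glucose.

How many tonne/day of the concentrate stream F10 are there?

glucose is conserved: 1106×0.154 = 170.32 tonne/day all reports to the concentrate.
Concentrate = 170.32/(target fraction) = 678.58 tonne/day.

678.6 tonne/day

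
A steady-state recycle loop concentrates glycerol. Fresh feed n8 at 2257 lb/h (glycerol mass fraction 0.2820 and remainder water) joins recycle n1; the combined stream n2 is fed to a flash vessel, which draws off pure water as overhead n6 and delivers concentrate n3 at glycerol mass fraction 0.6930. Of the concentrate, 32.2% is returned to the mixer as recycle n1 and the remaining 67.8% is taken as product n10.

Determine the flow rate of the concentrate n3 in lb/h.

1355 lb/h

Overall glycerol balance (none leaves overhead): glycerol in fresh feed = glycerol in product, i.e. 2257×0.282 = (1−0.322)·n3·0.693.
n3 = 636.47/(0.693×0.678) = 1354.6 lb/h.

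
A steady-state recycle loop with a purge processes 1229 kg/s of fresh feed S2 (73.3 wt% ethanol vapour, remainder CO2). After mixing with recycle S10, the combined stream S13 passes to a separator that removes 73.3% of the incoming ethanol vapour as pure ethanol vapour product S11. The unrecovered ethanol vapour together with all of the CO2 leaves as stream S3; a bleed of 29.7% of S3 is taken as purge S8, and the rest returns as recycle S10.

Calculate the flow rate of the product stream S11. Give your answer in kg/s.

ethanol vapour in S13: m_A = 1229×0.733 + (1−0.297)·(1−0.733)·m_A, so m_A = 900.86/0.8123 = 1109 kg/s.
Product S11 = 0.733×1109 = 812.91 kg/s.

812.9 kg/s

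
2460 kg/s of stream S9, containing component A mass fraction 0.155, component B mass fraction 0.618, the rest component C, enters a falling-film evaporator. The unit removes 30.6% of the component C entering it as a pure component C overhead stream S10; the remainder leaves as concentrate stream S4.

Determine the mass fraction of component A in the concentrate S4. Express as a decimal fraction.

0.167

component A is not removed: 2460×0.155 = 381.3 kg/s of component A enters S4.
component C entering = 2460×0.227 = 558.42 kg/s; overhead removed = 0.306×558.42 = 170.88 kg/s.
Concentrate = 2460 − 170.88 = 2289.1 kg/s.
Mass fraction = 381.3/2289.1 = 0.167.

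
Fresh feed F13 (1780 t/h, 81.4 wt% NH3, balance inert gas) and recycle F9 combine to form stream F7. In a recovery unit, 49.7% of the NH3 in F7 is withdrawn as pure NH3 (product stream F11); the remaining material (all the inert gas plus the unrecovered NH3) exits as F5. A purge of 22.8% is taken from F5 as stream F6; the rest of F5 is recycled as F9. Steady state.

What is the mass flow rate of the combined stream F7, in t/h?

inert gas enters only via F13 and leaves only via the purge: 1780×0.186 = 0.228×(inert gas in F5), and the recovery unit passes all inert gas, so inert gas in F7 = inert gas in F5 = 1452.1 t/h.
NH3 in F7: m_A = 1780×0.814 + (1−0.228)·(1−0.497)·m_A, so m_A = 1448.9/0.6117 = 2368.7 t/h.
F7 = 2368.7 + 1452.1 = 3820.8 t/h.

3821 t/h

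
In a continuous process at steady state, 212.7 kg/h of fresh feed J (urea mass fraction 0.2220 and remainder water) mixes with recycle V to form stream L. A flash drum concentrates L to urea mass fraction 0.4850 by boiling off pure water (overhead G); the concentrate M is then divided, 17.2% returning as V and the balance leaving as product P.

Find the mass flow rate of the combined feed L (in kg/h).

232.9 kg/h

Overall urea balance (none leaves overhead): urea in fresh feed = urea in product, i.e. 212.7×0.222 = (1−0.172)·M·0.485.
M = 47.219/(0.485×0.828) = 117.58 kg/h.
Recycle V = 0.172×117.58 = 20.224 kg/h.
Combined feed L = 212.7 + 20.224 = 232.92 kg/h.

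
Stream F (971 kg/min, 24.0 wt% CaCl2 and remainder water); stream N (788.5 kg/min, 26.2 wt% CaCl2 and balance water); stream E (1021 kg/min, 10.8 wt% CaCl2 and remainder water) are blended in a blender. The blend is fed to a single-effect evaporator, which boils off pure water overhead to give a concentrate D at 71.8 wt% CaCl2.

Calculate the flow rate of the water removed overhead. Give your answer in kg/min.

CaCl2 entering = 971×0.240 + 788.5×0.262 + 1021×0.108 = 549.89 kg/min.
All CaCl2 reports to D, so D = 549.89/0.718 = 765.87 kg/min.
Total feed = 2780.5 kg/min; overhead = 2780.5 − 765.87 = 2014.6 kg/min.

2015 kg/min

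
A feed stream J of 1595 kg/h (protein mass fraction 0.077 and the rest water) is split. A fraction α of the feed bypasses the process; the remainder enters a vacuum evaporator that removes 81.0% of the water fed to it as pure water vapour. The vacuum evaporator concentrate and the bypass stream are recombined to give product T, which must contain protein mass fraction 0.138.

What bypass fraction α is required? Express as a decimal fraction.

0.409

All 1595×0.077 = 122.81 kg/h of protein reaches T, so T = 122.81/0.138 = 889.96 kg/h and vapour = 705.04 kg/h.
The evaporator receives (1−α)·1595 of feed at 0.923 water and removes 0.810 of that water:
0.810×0.923×(1−α)×1595 = 705.04
(1−α) = 705.04/1192.5 = 0.5912;  α = 0.4088.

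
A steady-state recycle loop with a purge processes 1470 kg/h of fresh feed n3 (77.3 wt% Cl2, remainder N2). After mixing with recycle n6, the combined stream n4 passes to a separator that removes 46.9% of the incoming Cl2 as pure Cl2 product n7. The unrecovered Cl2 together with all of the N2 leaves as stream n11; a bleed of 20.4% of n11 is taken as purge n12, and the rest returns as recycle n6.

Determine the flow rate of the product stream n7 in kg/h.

923.1 kg/h

Cl2 in n4: m_A = 1470×0.773 + (1−0.204)·(1−0.469)·m_A, so m_A = 1136.3/0.5773 = 1968.2 kg/h.
Product n7 = 0.469×1968.2 = 923.1 kg/h.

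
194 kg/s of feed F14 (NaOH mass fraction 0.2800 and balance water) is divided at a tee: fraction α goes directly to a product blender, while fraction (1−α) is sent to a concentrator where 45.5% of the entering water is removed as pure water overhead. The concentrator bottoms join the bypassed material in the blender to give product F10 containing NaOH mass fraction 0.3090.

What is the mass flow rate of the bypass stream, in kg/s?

All 194×0.280 = 54.32 kg/s of NaOH reaches F10, so F10 = 54.32/0.309 = 175.79 kg/s and vapour = 18.207 kg/s.
The evaporator receives (1−α)·194 of feed at 0.720 water and removes 0.455 of that water:
0.455×0.720×(1−α)×194 = 18.207
(1−α) = 18.207/63.554 = 0.2865;  α = 0.7135.
Bypass flow = 0.7135×194 = 138.42 kg/s.

138.4 kg/s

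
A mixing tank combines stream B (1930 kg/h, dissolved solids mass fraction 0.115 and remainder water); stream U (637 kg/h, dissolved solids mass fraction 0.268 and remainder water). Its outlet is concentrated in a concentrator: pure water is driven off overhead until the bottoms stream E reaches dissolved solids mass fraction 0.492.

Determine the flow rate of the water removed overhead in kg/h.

dissolved solids entering = 1930×0.115 + 637×0.268 = 392.67 kg/h.
All dissolved solids reports to E, so E = 392.67/0.492 = 798.1 kg/h.
Total feed = 2567 kg/h; overhead = 2567 − 798.1 = 1768.9 kg/h.

1769 kg/h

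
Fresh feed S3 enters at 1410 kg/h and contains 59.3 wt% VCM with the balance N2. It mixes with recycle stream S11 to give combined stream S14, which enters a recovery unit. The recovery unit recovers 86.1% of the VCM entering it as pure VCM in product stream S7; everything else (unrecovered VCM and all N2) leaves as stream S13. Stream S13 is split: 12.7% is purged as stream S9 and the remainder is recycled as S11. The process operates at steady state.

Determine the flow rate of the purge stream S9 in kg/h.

590.7 kg/h

N2 enters only via S3 and leaves only via the purge: 1410×0.407 = 0.127×(N2 in S13), and the recovery unit passes all N2, so N2 in S14 = N2 in S13 = 4518.7 kg/h.
VCM in S14: m_A = 1410×0.593 + (1−0.127)·(1−0.861)·m_A, so m_A = 836.13/0.8787 = 951.6 kg/h.
S13 = (1−0.861)×951.6 + 4518.7 = 4650.9 kg/h.
Purge S9 = 0.127×4650.9 = 590.67 kg/h.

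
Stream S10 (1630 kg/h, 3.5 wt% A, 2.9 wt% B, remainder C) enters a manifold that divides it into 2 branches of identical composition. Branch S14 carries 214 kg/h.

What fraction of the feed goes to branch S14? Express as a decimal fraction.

0.131

Fraction to S14 = 214/1630 = 0.1313.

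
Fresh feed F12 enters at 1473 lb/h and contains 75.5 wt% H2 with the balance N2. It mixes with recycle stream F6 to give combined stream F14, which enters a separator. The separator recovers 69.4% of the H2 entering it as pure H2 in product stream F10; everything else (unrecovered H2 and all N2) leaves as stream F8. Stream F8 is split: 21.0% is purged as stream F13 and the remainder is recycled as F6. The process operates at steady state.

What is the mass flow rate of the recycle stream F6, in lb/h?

1712 lb/h

N2 enters only via F12 and leaves only via the purge: 1473×0.245 = 0.210×(N2 in F8), and the separator passes all N2, so N2 in F14 = N2 in F8 = 1718.5 lb/h.
H2 in F14: m_A = 1473×0.755 + (1−0.210)·(1−0.694)·m_A, so m_A = 1112.1/0.7583 = 1466.7 lb/h.
F8 = (1−0.694)×1466.7 + 1718.5 = 2167.3 lb/h.
Recycle F6 = (1−0.210)×2167.3 = 1712.2 lb/h.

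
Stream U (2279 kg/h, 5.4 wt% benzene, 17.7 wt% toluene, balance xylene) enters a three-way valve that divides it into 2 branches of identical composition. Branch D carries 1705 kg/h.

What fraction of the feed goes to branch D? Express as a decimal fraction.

0.748

Fraction to D = 1705/2279 = 0.7481.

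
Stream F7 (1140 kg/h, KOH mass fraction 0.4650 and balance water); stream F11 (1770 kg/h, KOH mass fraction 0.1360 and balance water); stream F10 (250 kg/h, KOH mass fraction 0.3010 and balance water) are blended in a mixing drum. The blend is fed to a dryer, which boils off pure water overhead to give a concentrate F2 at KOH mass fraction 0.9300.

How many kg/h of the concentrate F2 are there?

909.8 kg/h

KOH entering = 1140×0.465 + 1770×0.136 + 250×0.301 = 846.07 kg/h.
All KOH reports to F2, so F2 = 846.07/0.930 = 909.75 kg/h.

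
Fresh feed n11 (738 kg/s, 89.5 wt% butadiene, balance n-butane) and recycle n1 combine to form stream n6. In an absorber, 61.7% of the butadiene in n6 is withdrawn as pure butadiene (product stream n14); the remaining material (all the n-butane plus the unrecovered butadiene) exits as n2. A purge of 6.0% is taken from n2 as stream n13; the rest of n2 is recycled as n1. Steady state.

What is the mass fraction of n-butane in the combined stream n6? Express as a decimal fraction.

0.556

n-butane enters only via n11 and leaves only via the purge: 738×0.105 = 0.060×(n-butane in n2), and the absorber passes all n-butane, so n-butane in n6 = n-butane in n2 = 1291.5 kg/s.
butadiene in n6: m_A = 738×0.895 + (1−0.060)·(1−0.617)·m_A, so m_A = 660.51/0.6400 = 1032.1 kg/s.
n6 = 1032.1 + 1291.5 = 2323.6 kg/s.
n-butane fraction in n6 = 1291.5/2323.6 = 0.556.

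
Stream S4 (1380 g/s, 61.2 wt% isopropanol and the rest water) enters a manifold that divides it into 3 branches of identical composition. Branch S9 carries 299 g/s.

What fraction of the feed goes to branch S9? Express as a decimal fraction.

0.217

Fraction to S9 = 299/1380 = 0.2167.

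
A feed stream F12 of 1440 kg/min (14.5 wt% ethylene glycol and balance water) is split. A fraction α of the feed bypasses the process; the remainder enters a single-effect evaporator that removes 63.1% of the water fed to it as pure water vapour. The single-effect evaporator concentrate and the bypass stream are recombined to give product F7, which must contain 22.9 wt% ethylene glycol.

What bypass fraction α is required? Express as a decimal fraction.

All 1440×0.145 = 208.8 kg/min of ethylene glycol reaches F7, so F7 = 208.8/0.229 = 911.79 kg/min and vapour = 528.21 kg/min.
The evaporator receives (1−α)·1440 of feed at 0.855 water and removes 0.631 of that water:
0.631×0.855×(1−α)×1440 = 528.21
(1−α) = 528.21/776.89 = 0.6799;  α = 0.3201.

0.320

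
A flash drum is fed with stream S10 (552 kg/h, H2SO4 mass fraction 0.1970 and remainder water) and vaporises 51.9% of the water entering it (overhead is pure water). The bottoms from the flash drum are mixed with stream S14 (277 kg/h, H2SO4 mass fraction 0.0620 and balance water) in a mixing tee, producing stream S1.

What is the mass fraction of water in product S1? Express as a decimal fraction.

Vapour removed = 0.519×0.803×552 = 230.05 kg/h; concentrate = 321.95 kg/h.
water reaching the mixer = 213.21 (from concentrate) + 277×0.938 = 473.03 kg/h.
Product flow = 321.95 + 277 = 598.95 kg/h; water fraction = 0.7898.

0.7898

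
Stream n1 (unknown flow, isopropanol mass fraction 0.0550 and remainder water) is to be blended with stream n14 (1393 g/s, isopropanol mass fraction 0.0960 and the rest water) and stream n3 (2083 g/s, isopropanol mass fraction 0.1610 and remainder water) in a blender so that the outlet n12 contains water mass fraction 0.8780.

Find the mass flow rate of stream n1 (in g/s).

671.9 g/s

Let n1 be the unknown flow. Total out = 3476 + n1.
water balance: 3006.9 + 0.945·n1 = 0.878·(3476 + n1)
(0.945 − 0.878)·n1 = 0.878×3476 − 3006.9 = 45.019
n1 = 45.019 / 0.067 = 671.93 g/s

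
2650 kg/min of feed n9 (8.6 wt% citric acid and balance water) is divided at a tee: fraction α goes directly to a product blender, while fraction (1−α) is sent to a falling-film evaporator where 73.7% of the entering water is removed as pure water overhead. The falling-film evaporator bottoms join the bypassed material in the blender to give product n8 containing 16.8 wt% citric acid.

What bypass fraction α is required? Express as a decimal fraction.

0.275

All 2650×0.086 = 227.9 kg/min of citric acid reaches n8, so n8 = 227.9/0.168 = 1356.5 kg/min and vapour = 1293.5 kg/min.
The evaporator receives (1−α)·2650 of feed at 0.914 water and removes 0.737 of that water:
0.737×0.914×(1−α)×2650 = 1293.5
(1−α) = 1293.5/1785.1 = 0.7246;  α = 0.2754.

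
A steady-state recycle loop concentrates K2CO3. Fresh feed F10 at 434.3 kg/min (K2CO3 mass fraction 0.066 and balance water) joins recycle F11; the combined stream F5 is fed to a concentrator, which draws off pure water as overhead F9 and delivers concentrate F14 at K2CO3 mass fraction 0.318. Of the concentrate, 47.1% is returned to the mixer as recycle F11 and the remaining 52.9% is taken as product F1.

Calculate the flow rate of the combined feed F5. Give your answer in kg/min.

Overall K2CO3 balance (none leaves overhead): K2CO3 in fresh feed = K2CO3 in product, i.e. 434.3×0.066 = (1−0.471)·F14·0.318.
F14 = 28.664/(0.318×0.529) = 170.39 kg/min.
Recycle F11 = 0.471×170.39 = 80.255 kg/min.
Combined feed F5 = 434.3 + 80.255 = 514.55 kg/min.

514.6 kg/min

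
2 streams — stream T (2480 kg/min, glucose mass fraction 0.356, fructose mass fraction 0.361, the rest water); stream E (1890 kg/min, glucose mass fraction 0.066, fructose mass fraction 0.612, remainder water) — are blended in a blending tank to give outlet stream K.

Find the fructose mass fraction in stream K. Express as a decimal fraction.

Total flow out = 2480 + 1890 = 4370 kg/min.
fructose in = 2480×0.361 + 1890×0.612 = 2052 kg/min.
fructose mass fraction in K = 2052/4370 = 0.470.

0.470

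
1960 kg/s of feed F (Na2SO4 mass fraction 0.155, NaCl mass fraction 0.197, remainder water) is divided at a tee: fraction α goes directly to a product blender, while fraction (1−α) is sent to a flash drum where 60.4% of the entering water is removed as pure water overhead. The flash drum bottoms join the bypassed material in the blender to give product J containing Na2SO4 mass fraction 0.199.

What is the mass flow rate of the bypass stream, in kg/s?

852.8 kg/s

All 1960×0.155 = 303.8 kg/s of Na2SO4 reaches J, so J = 303.8/0.199 = 1526.6 kg/s and vapour = 433.37 kg/s.
The evaporator receives (1−α)·1960 of feed at 0.648 water and removes 0.604 of that water:
0.604×0.648×(1−α)×1960 = 433.37
(1−α) = 433.37/767.13 = 0.5649;  α = 0.4351.
Bypass flow = 0.4351×1960 = 852.76 kg/s.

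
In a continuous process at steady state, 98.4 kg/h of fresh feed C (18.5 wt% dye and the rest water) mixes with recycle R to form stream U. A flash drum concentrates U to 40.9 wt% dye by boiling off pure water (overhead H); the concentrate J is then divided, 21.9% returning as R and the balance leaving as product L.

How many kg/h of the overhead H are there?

53.89 kg/h

Overall dye balance (none leaves overhead): dye in fresh feed = dye in product, i.e. 98.4×0.185 = (1−0.219)·J·0.409.
J = 18.204/(0.409×0.781) = 56.989 kg/h.
Recycle R = 0.219×56.989 = 12.481 kg/h.
Combined feed U = 98.4 + 12.481 = 110.88 kg/h.
Overhead H = U − J = 110.88 − 56.989 = 53.891 kg/h.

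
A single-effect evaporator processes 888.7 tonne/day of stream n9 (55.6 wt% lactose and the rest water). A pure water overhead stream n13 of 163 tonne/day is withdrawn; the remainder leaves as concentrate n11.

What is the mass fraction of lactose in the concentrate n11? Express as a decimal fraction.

lactose is not removed: 888.7×0.556 = 494.12 tonne/day of lactose enters n11.
Concentrate = 888.7 − 163 = 725.7 tonne/day.
Mass fraction = 494.12/725.7 = 0.6809.

0.6809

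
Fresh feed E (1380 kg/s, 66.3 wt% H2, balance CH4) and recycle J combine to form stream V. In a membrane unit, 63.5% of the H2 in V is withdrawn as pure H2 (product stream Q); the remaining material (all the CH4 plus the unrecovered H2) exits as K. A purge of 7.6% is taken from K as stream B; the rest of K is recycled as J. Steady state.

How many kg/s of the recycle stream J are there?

CH4 enters only via E and leaves only via the purge: 1380×0.337 = 0.076×(CH4 in K), and the membrane unit passes all CH4, so CH4 in V = CH4 in K = 6119.2 kg/s.
H2 in V: m_A = 1380×0.663 + (1−0.076)·(1−0.635)·m_A, so m_A = 914.94/0.6627 = 1380.5 kg/s.
K = (1−0.635)×1380.5 + 6119.2 = 6623.1 kg/s.
Recycle J = (1−0.076)×6623.1 = 6119.8 kg/s.

6120 kg/s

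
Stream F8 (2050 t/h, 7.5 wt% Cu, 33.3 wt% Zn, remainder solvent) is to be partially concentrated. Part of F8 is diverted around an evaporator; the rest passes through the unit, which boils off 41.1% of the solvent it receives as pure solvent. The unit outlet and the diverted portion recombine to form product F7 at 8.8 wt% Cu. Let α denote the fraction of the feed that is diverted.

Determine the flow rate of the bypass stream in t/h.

All 2050×0.075 = 153.75 t/h of Cu reaches F7, so F7 = 153.75/0.088 = 1747.2 t/h and vapour = 302.84 t/h.
The evaporator receives (1−α)·2050 of feed at 0.592 solvent and removes 0.411 of that solvent:
0.411×0.592×(1−α)×2050 = 302.84
(1−α) = 302.84/498.79 = 0.6072;  α = 0.3928.
Bypass flow = 0.3928×2050 = 805.34 t/h.

805.3 t/h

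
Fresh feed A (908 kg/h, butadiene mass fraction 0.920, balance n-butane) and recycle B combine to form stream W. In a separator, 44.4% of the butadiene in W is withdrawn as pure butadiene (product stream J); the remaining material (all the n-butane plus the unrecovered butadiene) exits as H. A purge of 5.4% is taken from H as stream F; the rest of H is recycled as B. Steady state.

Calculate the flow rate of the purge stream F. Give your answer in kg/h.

n-butane enters only via A and leaves only via the purge: 908×0.080 = 0.054×(n-butane in H), and the separator passes all n-butane, so n-butane in W = n-butane in H = 1345.2 kg/h.
butadiene in W: m_A = 908×0.920 + (1−0.054)·(1−0.444)·m_A, so m_A = 835.36/0.4740 = 1762.3 kg/h.
H = (1−0.444)×1762.3 + 1345.2 = 2325 kg/h.
Purge F = 0.054×2325 = 125.55 kg/h.

125.6 kg/h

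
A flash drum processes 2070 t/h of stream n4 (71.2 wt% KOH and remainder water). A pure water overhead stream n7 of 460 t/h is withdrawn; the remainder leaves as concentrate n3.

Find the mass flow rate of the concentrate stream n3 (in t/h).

Concentrate = 2070 − 460 = 1610 t/h.

1610 t/h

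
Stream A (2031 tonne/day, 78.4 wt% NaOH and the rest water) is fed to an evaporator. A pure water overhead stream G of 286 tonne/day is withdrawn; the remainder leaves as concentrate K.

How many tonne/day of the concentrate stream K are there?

Concentrate = 2031 − 286 = 1745 tonne/day.

1745 tonne/day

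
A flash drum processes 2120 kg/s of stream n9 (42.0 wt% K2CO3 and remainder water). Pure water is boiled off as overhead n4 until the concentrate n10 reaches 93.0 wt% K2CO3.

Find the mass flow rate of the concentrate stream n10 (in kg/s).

957.4 kg/s

K2CO3 is conserved: 2120×0.420 = 890.4 kg/s all reports to the concentrate.
Concentrate = 890.4/(target fraction) = 957.42 kg/s.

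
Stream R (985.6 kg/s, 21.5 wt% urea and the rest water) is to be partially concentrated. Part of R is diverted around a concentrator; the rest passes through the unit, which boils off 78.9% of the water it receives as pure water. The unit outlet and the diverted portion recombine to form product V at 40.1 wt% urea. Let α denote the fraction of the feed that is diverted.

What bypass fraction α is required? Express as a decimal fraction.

0.251

All 985.6×0.215 = 211.9 kg/s of urea reaches V, so V = 211.9/0.401 = 528.44 kg/s and vapour = 457.16 kg/s.
The evaporator receives (1−α)·985.6 of feed at 0.785 water and removes 0.789 of that water:
0.789×0.785×(1−α)×985.6 = 457.16
(1−α) = 457.16/610.45 = 0.7489;  α = 0.2511.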